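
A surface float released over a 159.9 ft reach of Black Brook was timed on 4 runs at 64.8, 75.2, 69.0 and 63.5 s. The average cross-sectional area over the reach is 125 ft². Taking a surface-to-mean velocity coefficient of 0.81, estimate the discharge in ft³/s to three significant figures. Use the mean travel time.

t̄ = (64.8 + 75.2 + 69.0 + 63.5) / 4 = 68.125 s
v_surface = L / t̄ = 159.9 / 68.125 = 2.347 ft/s
v_mean = 0.81 × 2.347 = 1.901 ft/s
Q = A × v_mean = 125 × 1.901 = 237.6 ft³/s

238 ft³/s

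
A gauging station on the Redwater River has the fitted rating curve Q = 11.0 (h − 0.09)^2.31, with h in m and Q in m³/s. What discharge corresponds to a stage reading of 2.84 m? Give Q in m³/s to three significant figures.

114 m³/s

Q = 11.0 × (2.84 − 0.09)^2.31 = 11.0 × 2.75^2.31 = 113.8 m³/s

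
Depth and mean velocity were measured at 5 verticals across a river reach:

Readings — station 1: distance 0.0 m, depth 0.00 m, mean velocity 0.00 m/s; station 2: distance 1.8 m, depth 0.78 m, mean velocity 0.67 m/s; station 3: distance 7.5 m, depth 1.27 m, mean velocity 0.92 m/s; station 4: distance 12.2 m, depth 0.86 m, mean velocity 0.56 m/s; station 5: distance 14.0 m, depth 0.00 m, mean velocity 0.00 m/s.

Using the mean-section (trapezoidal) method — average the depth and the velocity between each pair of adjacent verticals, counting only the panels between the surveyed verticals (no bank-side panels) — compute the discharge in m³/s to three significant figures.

8.80 m³/s

Panel 1-2: Δb = 1.8 m, d̄ = (0.00+0.78)/2 = 0.39, v̄ = (0.00+0.67)/2 = 0.335 → q = 1.8×0.39×0.335 = 0.2352 m³/s
Panel 2-3: Δb = 5.7 m, d̄ = (0.78+1.27)/2 = 1.025, v̄ = (0.67+0.92)/2 = 0.795 → q = 5.7×1.025×0.795 = 4.645 m³/s
Panel 3-4: Δb = 4.7 m, d̄ = (1.27+0.86)/2 = 1.065, v̄ = (0.92+0.56)/2 = 0.74 → q = 4.7×1.065×0.74 = 3.704 m³/s
Panel 4-5: Δb = 1.8 m, d̄ = (0.86+0.00)/2 = 0.43, v̄ = (0.56+0.00)/2 = 0.28 → q = 1.8×0.43×0.28 = 0.2167 m³/s
Q = Σ q = 8.801 m³/s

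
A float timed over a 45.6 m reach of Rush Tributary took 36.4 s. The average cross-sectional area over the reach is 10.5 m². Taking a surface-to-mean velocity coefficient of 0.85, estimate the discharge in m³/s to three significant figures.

11.2 m³/s

v_surface = L / t̄ = 45.6 / 36.4 = 1.253 m/s
v_mean = 0.85 × 1.253 = 1.065 m/s
Q = A × v_mean = 10.5 × 1.065 = 11.18 m³/s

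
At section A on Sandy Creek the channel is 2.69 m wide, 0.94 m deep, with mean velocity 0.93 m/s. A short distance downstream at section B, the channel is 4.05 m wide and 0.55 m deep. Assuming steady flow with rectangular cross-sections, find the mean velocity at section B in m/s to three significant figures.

1.06 m/s

Q = A₁V₁ = (2.69×0.94) × 0.93 = 2.352 m³/s
A₂ = 4.05 × 0.55 = 2.228 m²
V₂ = Q/A₂ = 2.352/2.228 = 1.056 m/s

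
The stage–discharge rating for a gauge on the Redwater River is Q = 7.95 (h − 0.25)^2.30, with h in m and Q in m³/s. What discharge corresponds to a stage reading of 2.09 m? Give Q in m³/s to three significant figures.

32.3 m³/s

Q = 7.95 × (2.09 − 0.25)^2.30 = 7.95 × 1.84^2.30 = 32.32 m³/s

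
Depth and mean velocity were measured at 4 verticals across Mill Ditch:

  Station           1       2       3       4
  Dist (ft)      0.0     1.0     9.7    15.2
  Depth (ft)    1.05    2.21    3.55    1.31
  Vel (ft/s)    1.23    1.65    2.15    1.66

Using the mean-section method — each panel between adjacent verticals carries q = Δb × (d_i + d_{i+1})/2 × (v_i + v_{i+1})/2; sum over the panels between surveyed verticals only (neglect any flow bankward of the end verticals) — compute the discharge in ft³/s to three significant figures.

75.4 ft³/s

Panel 1-2: Δb = 1 ft, d̄ = (1.05+2.21)/2 = 1.63, v̄ = (1.23+1.65)/2 = 1.44 → q = 1×1.63×1.44 = 2.347 ft³/s
Panel 2-3: Δb = 8.7 ft, d̄ = (2.21+3.55)/2 = 2.88, v̄ = (1.65+2.15)/2 = 1.9 → q = 8.7×2.88×1.9 = 47.61 ft³/s
Panel 3-4: Δb = 5.5 ft, d̄ = (3.55+1.31)/2 = 2.43, v̄ = (2.15+1.66)/2 = 1.905 → q = 5.5×2.43×1.905 = 25.46 ft³/s
Q = Σ q = 75.41 ft³/s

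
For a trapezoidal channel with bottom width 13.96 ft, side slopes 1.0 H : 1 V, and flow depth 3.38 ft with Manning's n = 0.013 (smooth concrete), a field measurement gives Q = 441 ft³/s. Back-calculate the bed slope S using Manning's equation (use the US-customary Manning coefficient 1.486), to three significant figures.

A = (b + z·y)·y = (13.96 + 1.0×3.38)×3.38 = 58.61 ft²
P = b + 2y√(1+z²) = 13.96 + 2×3.38×√(1+1.0²) = 23.52 ft
R = A/P = 58.61/23.52 = 2.492 ft
S = (Q·n / (1.486·A·R^(2/3)))² = (441×0.013 / (1.486×58.61×1.838))² = 0.001283

0.00128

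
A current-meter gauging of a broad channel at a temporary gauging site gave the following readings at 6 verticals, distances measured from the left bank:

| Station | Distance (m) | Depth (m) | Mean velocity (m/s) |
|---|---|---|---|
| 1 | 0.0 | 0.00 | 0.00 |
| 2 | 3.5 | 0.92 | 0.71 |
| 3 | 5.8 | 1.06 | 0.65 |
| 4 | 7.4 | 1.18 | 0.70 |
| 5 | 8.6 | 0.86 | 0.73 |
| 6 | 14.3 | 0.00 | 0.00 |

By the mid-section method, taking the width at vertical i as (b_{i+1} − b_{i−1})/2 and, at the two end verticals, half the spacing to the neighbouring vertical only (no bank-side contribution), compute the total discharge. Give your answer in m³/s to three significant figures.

w_2 = (5.8 − 0.0)/2 = 2.9 m; q_2 = 0.71 × 0.92 × 2.9 = 1.894 m³/s
w_3 = (7.4 − 3.5)/2 = 1.95 m; q_3 = 0.65 × 1.06 × 1.95 = 1.344 m³/s
w_4 = (8.6 − 5.8)/2 = 1.4 m; q_4 = 0.70 × 1.18 × 1.4 = 1.156 m³/s
w_5 = (14.3 − 7.4)/2 = 3.45 m; q_5 = 0.73 × 0.86 × 3.45 = 2.166 m³/s
Stations 1, 6 contribute zero (depth or velocity is 0).
Q = Σ qᵢ = 6.560 m³/s

6.56 m³/s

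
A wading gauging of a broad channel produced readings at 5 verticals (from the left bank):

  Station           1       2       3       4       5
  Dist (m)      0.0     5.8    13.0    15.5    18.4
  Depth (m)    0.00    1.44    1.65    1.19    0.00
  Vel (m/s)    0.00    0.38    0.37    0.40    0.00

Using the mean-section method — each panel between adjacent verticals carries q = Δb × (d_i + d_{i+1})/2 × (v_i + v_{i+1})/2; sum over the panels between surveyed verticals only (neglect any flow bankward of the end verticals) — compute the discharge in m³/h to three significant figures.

24000 m³/h

Panel 1-2: Δb = 5.8 m, d̄ = (0.00+1.44)/2 = 0.72, v̄ = (0.00+0.38)/2 = 0.19 → q = 5.8×0.72×0.19 = 0.7934 m³/s
Panel 2-3: Δb = 7.2 m, d̄ = (1.44+1.65)/2 = 1.545, v̄ = (0.38+0.37)/2 = 0.375 → q = 7.2×1.545×0.375 = 4.172 m³/s
Panel 3-4: Δb = 2.5 m, d̄ = (1.65+1.19)/2 = 1.42, v̄ = (0.37+0.40)/2 = 0.385 → q = 2.5×1.42×0.385 = 1.367 m³/s
Panel 4-5: Δb = 2.9 m, d̄ = (1.19+0.00)/2 = 0.595, v̄ = (0.40+0.00)/2 = 0.2 → q = 2.9×0.595×0.2 = 0.3451 m³/s
Q = Σ q = 6.677 m³/s
= 6.677 × 3600 = 24040 m³/h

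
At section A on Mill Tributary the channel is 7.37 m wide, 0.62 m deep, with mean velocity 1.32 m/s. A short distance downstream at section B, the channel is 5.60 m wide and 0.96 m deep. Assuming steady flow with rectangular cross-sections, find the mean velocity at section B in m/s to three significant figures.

1.12 m/s

Q = A₁V₁ = (7.37×0.62) × 1.32 = 6.032 m³/s
A₂ = 5.60 × 0.96 = 5.376 m²
V₂ = Q/A₂ = 6.032/5.376 = 1.122 m/s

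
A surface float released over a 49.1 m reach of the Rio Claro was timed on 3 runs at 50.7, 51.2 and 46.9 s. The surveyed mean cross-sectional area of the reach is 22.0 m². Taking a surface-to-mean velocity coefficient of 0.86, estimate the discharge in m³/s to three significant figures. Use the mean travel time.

t̄ = (50.7 + 51.2 + 46.9) / 3 = 49.6 s
v_surface = L / t̄ = 49.1 / 49.6 = 0.9899 m/s
v_mean = 0.86 × 0.9899 = 0.8513 m/s
Q = A × v_mean = 22.0 × 0.8513 = 18.73 m³/s

18.7 m³/s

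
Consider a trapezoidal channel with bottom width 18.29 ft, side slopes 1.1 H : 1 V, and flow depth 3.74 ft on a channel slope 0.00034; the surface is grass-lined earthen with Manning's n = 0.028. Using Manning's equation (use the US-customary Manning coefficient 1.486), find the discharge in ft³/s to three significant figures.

165 ft³/s

A = (b + z·y)·y = (18.29 + 1.1×3.74)×3.74 = 83.79 ft²
P = b + 2y√(1+z²) = 18.29 + 2×3.74×√(1+1.1²) = 29.41 ft
R = A/P = 83.79/29.41 = 2.849 ft
Q = (1.486/n)·A·R^(2/3)·S^(1/2) = (1.486/0.028) × 83.79 × 2.849^(2/3) × 0.00034^(1/2) = 164.8 ft³/s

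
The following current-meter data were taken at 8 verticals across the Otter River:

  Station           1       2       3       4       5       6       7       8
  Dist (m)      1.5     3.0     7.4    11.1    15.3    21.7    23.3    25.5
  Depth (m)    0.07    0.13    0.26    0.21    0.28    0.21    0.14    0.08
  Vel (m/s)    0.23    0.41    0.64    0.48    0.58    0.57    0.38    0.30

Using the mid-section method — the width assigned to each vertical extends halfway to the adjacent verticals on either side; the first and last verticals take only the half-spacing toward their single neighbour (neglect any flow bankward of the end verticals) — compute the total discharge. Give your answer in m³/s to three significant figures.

w_1 = (3.0 − 1.5)/2 = 0.75 m; q_1 = 0.23 × 0.07 × 0.75 = 0.01208 m³/s
w_2 = (7.4 − 1.5)/2 = 2.95 m; q_2 = 0.41 × 0.13 × 2.95 = 0.1572 m³/s
w_3 = (11.1 − 3.0)/2 = 4.05 m; q_3 = 0.64 × 0.26 × 4.05 = 0.6739 m³/s
w_4 = (15.3 − 7.4)/2 = 3.95 m; q_4 = 0.48 × 0.21 × 3.95 = 0.3982 m³/s
w_5 = (21.7 − 11.1)/2 = 5.3 m; q_5 = 0.58 × 0.28 × 5.3 = 0.8607 m³/s
w_6 = (23.3 − 15.3)/2 = 4 m; q_6 = 0.57 × 0.21 × 4 = 0.4788 m³/s
w_7 = (25.5 − 21.7)/2 = 1.9 m; q_7 = 0.38 × 0.14 × 1.9 = 0.1011 m³/s
w_8 = (25.5 − 23.3)/2 = 1.1 m; q_8 = 0.30 × 0.08 × 1.1 = 0.02640 m³/s
Q = Σ qᵢ = 2.708 m³/s

2.71 m³/s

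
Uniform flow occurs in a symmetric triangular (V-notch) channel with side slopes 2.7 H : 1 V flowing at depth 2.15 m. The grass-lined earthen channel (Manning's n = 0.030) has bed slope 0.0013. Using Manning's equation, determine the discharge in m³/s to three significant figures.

A = z·y² = 2.7×2.15² = 12.48 m²
P = 2y√(1+z²) = 2×2.15×√(1+2.7²) = 12.38 m
R = A/P = 12.48/12.38 = 1.008 m
Q = (1/n)·A·R^(2/3)·S^(1/2) = (1/0.030) × 12.48 × 1.008^(2/3) × 0.0013^(1/2) = 15.08 m³/s

15.1 m³/s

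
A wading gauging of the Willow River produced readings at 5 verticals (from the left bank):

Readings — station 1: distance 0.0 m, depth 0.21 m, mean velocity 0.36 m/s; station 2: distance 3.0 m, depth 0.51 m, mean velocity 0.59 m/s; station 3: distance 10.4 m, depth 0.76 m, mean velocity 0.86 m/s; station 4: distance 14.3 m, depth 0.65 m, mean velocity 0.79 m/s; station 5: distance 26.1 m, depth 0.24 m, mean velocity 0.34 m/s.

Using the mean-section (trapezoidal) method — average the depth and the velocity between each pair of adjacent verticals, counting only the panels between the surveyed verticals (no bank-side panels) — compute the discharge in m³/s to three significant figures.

Panel 1-2: Δb = 3 m, d̄ = (0.21+0.51)/2 = 0.36, v̄ = (0.36+0.59)/2 = 0.475 → q = 3×0.36×0.475 = 0.5130 m³/s
Panel 2-3: Δb = 7.4 m, d̄ = (0.51+0.76)/2 = 0.635, v̄ = (0.59+0.86)/2 = 0.725 → q = 7.4×0.635×0.725 = 3.407 m³/s
Panel 3-4: Δb = 3.9 m, d̄ = (0.76+0.65)/2 = 0.705, v̄ = (0.86+0.79)/2 = 0.825 → q = 3.9×0.705×0.825 = 2.268 m³/s
Panel 4-5: Δb = 11.8 m, d̄ = (0.65+0.24)/2 = 0.445, v̄ = (0.79+0.34)/2 = 0.565 → q = 11.8×0.445×0.565 = 2.967 m³/s
Q = Σ q = 9.155 m³/s

9.15 m³/s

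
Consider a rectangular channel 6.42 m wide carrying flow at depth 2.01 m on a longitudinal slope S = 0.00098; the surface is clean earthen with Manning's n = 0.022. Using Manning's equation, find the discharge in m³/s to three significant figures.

21.1 m³/s

A = b·y = 6.42 × 2.01 = 12.90 m²
P = b + 2y = 6.42 + 2×2.01 = 10.44 m
R = A/P = 12.90/10.44 = 1.236 m
Q = (1/n)·A·R^(2/3)·S^(1/2) = (1/0.022) × 12.90 × 1.236^(2/3) × 0.00098^(1/2) = 21.15 m³/s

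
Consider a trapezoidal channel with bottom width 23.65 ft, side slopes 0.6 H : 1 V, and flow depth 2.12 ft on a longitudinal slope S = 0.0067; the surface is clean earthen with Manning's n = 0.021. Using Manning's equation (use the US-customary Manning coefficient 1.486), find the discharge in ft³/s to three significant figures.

A = (b + z·y)·y = (23.65 + 0.6×2.12)×2.12 = 52.83 ft²
P = b + 2y√(1+z²) = 23.65 + 2×2.12×√(1+0.6²) = 28.59 ft
R = A/P = 52.83/28.59 = 1.848 ft
Q = (1.486/n)·A·R^(2/3)·S^(1/2) = (1.486/0.021) × 52.83 × 1.848^(2/3) × 0.0067^(1/2) = 460.8 ft³/s

461 ft³/s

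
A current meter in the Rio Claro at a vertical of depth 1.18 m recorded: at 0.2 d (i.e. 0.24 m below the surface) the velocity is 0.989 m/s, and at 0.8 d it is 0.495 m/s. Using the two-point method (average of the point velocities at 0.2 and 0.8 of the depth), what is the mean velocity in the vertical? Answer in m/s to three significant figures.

v̄ = (0.989 + 0.495) / 2 = 0.7420 m/s

0.742 m/s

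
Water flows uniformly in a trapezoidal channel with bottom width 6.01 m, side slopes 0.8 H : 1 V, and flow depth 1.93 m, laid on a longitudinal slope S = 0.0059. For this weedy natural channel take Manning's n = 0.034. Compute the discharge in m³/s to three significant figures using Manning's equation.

A = (b + z·y)·y = (6.01 + 0.8×1.93)×1.93 = 14.58 m²
P = b + 2y√(1+z²) = 6.01 + 2×1.93×√(1+0.8²) = 10.95 m
R = A/P = 14.58/10.95 = 1.331 m
Q = (1/n)·A·R^(2/3)·S^(1/2) = (1/0.034) × 14.58 × 1.331^(2/3) × 0.0059^(1/2) = 39.85 m³/s

39.9 m³/s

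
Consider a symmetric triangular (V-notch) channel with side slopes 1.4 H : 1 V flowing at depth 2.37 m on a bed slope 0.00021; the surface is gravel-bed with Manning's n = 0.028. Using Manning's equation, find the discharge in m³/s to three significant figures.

A = z·y² = 1.4×2.37² = 7.864 m²
P = 2y√(1+z²) = 2×2.37×√(1+1.4²) = 8.155 m
R = A/P = 7.864/8.155 = 0.9643 m
Q = (1/n)·A·R^(2/3)·S^(1/2) = (1/0.028) × 7.864 × 0.9643^(2/3) × 0.00021^(1/2) = 3.972 m³/s

3.97 m³/s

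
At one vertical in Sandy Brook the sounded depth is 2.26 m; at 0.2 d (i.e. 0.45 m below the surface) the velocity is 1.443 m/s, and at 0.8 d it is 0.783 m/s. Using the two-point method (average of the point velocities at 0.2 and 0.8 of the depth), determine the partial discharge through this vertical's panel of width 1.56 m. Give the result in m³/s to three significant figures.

v̄ = (1.443 + 0.783) / 2 = 1.113 m/s
q = v̄ × d × w = 1.113 × 2.26 × 1.56 = 3.924 m³/s

3.92 m³/s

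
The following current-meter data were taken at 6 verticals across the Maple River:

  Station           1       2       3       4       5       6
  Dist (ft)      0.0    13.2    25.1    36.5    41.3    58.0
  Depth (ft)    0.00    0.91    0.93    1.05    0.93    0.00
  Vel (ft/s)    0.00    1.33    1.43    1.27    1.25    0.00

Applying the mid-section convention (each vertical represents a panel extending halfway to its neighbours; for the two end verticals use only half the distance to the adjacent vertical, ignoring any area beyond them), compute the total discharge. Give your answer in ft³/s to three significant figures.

w_2 = (25.1 − 0.0)/2 = 12.55 ft; q_2 = 1.33 × 0.91 × 12.55 = 15.19 ft³/s
w_3 = (36.5 − 13.2)/2 = 11.65 ft; q_3 = 1.43 × 0.93 × 11.65 = 15.49 ft³/s
w_4 = (41.3 − 25.1)/2 = 8.1 ft; q_4 = 1.27 × 1.05 × 8.1 = 10.80 ft³/s
w_5 = (58.0 − 36.5)/2 = 10.75 ft; q_5 = 1.25 × 0.93 × 10.75 = 12.50 ft³/s
Stations 1, 6 contribute zero (depth or velocity is 0).
Q = Σ qᵢ = 53.98 ft³/s

54.0 ft³/s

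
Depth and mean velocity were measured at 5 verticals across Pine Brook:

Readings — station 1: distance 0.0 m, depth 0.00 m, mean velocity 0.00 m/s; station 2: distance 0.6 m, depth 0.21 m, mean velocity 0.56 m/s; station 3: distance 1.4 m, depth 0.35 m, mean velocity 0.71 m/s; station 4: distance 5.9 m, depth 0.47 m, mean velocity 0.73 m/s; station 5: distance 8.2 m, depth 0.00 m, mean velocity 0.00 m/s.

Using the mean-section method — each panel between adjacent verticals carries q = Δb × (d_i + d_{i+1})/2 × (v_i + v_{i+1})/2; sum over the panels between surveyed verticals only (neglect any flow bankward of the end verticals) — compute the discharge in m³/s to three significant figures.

1.69 m³/s

Panel 1-2: Δb = 0.6 m, d̄ = (0.00+0.21)/2 = 0.105, v̄ = (0.00+0.56)/2 = 0.28 → q = 0.6×0.105×0.28 = 0.01764 m³/s
Panel 2-3: Δb = 0.8 m, d̄ = (0.21+0.35)/2 = 0.28, v̄ = (0.56+0.71)/2 = 0.635 → q = 0.8×0.28×0.635 = 0.1422 m³/s
Panel 3-4: Δb = 4.5 m, d̄ = (0.35+0.47)/2 = 0.41, v̄ = (0.71+0.73)/2 = 0.72 → q = 4.5×0.41×0.72 = 1.328 m³/s
Panel 4-5: Δb = 2.3 m, d̄ = (0.47+0.00)/2 = 0.235, v̄ = (0.73+0.00)/2 = 0.365 → q = 2.3×0.235×0.365 = 0.1973 m³/s
Q = Σ q = 1.686 m³/s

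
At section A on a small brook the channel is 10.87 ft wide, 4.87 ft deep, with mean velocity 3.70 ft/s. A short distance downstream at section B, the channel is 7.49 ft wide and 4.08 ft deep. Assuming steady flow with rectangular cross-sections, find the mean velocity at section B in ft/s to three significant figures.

6.41 ft/s

Q = A₁V₁ = (10.87×4.87) × 3.70 = 195.9 ft³/s
A₂ = 7.49 × 4.08 = 30.56 ft²
V₂ = Q/A₂ = 195.9/30.56 = 6.409 ft/s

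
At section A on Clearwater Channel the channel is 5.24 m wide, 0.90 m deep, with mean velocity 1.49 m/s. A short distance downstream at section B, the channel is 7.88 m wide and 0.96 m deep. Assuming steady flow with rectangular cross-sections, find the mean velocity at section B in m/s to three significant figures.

0.929 m/s

Q = A₁V₁ = (5.24×0.90) × 1.49 = 7.027 m³/s
A₂ = 7.88 × 0.96 = 7.565 m²
V₂ = Q/A₂ = 7.027/7.565 = 0.9289 m/s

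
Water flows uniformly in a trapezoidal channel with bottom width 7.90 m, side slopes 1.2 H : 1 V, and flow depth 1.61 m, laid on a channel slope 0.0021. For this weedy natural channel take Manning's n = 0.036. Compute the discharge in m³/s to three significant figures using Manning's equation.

23.1 m³/s

A = (b + z·y)·y = (7.90 + 1.2×1.61)×1.61 = 15.83 m²
P = b + 2y√(1+z²) = 7.90 + 2×1.61×√(1+1.2²) = 12.93 m
R = A/P = 15.83/12.93 = 1.224 m
Q = (1/n)·A·R^(2/3)·S^(1/2) = (1/0.036) × 15.83 × 1.224^(2/3) × 0.0021^(1/2) = 23.06 m³/s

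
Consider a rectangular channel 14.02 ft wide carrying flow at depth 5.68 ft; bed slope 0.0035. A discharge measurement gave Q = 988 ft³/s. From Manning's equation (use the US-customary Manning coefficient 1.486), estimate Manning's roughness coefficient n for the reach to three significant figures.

0.0152

A = b·y = 14.02 × 5.68 = 79.63 ft²
P = b + 2y = 14.02 + 2×5.68 = 25.38 ft
R = A/P = 79.63/25.38 = 3.138 ft
n = (1.486/Q)·A·R^(2/3)·S^(1/2) = (1.486/988) × 79.63 × 2.143 × 0.05916 = 0.01519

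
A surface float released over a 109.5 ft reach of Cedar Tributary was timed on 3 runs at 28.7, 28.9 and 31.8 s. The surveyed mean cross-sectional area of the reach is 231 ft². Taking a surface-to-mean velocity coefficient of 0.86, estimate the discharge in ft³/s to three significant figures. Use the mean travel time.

730 ft³/s

t̄ = (28.7 + 28.9 + 31.8) / 3 = 29.8 s
v_surface = L / t̄ = 109.5 / 29.8 = 3.674 ft/s
v_mean = 0.86 × 3.674 = 3.160 ft/s
Q = A × v_mean = 231 × 3.160 = 730.0 ft³/s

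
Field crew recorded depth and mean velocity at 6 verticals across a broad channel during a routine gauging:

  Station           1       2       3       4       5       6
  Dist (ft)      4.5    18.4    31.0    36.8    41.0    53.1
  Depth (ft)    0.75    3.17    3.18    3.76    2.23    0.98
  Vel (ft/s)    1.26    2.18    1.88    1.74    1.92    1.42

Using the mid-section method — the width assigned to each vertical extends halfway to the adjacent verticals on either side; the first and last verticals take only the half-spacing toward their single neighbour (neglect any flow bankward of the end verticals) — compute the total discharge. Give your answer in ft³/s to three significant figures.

w_1 = (18.4 − 4.5)/2 = 6.95 ft; q_1 = 1.26 × 0.75 × 6.95 = 6.568 ft³/s
w_2 = (31.0 − 4.5)/2 = 13.25 ft; q_2 = 2.18 × 3.17 × 13.25 = 91.57 ft³/s
w_3 = (36.8 − 18.4)/2 = 9.2 ft; q_3 = 1.88 × 3.18 × 9.2 = 55.00 ft³/s
w_4 = (41.0 − 31.0)/2 = 5 ft; q_4 = 1.74 × 3.76 × 5 = 32.71 ft³/s
w_5 = (53.1 − 36.8)/2 = 8.15 ft; q_5 = 1.92 × 2.23 × 8.15 = 34.90 ft³/s
w_6 = (53.1 − 41.0)/2 = 6.05 ft; q_6 = 1.42 × 0.98 × 6.05 = 8.419 ft³/s
Q = Σ qᵢ = 229.2 ft³/s

229 ft³/s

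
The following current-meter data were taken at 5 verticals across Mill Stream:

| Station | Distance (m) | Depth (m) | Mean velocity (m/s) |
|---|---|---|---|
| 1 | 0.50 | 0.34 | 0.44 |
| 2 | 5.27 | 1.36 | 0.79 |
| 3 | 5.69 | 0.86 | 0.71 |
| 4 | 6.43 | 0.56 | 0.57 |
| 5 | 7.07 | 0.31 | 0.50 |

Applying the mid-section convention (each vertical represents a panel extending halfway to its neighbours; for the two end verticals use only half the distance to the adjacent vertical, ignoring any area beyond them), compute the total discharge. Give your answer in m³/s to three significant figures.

w_1 = (5.27 − 0.50)/2 = 2.385 m; q_1 = 0.44 × 0.34 × 2.385 = 0.3568 m³/s
w_2 = (5.69 − 0.50)/2 = 2.595 m; q_2 = 0.79 × 1.36 × 2.595 = 2.788 m³/s
w_3 = (6.43 − 5.27)/2 = 0.58 m; q_3 = 0.71 × 0.86 × 0.58 = 0.3541 m³/s
w_4 = (7.07 − 5.69)/2 = 0.69 m; q_4 = 0.57 × 0.56 × 0.69 = 0.2202 m³/s
w_5 = (7.07 − 6.43)/2 = 0.32 m; q_5 = 0.50 × 0.31 × 0.32 = 0.04960 m³/s
Q = Σ qᵢ = 3.769 m³/s

3.77 m³/s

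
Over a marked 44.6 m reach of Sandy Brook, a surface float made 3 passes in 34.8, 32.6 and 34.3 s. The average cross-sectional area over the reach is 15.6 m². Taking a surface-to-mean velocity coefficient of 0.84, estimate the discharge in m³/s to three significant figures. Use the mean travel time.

t̄ = (34.8 + 32.6 + 34.3) / 3 = 33.9 s
v_surface = L / t̄ = 44.6 / 33.9 = 1.316 m/s
v_mean = 0.84 × 1.316 = 1.105 m/s
Q = A × v_mean = 15.6 × 1.105 = 17.24 m³/s

17.2 m³/s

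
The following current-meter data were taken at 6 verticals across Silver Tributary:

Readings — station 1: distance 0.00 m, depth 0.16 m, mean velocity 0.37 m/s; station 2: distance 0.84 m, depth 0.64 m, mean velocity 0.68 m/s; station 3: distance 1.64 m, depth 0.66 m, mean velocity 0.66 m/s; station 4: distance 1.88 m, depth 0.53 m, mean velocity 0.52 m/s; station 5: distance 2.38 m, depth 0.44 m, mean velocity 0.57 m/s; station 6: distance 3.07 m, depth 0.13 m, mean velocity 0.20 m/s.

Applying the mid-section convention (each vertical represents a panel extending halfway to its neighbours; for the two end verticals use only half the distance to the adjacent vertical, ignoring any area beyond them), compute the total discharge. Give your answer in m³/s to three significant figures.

0.868 m³/s

w_1 = (0.84 − 0.00)/2 = 0.42 m; q_1 = 0.37 × 0.16 × 0.42 = 0.02486 m³/s
w_2 = (1.64 − 0.00)/2 = 0.82 m; q_2 = 0.68 × 0.64 × 0.82 = 0.3569 m³/s
w_3 = (1.88 − 0.84)/2 = 0.52 m; q_3 = 0.66 × 0.66 × 0.52 = 0.2265 m³/s
w_4 = (2.38 − 1.64)/2 = 0.37 m; q_4 = 0.52 × 0.53 × 0.37 = 0.1020 m³/s
w_5 = (3.07 − 1.88)/2 = 0.595 m; q_5 = 0.57 × 0.44 × 0.595 = 0.1492 m³/s
w_6 = (3.07 − 2.38)/2 = 0.345 m; q_6 = 0.20 × 0.13 × 0.345 = 0.008970 m³/s
Q = Σ qᵢ = 0.8684 m³/s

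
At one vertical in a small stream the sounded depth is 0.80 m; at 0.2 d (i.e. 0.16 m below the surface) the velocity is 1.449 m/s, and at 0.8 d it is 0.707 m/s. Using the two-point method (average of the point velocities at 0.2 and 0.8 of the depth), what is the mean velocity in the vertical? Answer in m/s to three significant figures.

v̄ = (1.449 + 0.707) / 2 = 1.078 m/s

1.08 m/s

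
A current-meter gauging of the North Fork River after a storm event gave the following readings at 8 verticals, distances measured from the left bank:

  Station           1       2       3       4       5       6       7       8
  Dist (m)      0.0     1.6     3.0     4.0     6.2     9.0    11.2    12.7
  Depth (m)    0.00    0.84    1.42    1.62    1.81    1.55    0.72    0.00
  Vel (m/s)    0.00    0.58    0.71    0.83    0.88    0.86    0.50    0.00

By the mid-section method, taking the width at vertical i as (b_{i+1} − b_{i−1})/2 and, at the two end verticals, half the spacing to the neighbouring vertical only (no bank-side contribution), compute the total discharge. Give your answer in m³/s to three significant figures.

12.1 m³/s

w_2 = (3.0 − 0.0)/2 = 1.5 m; q_2 = 0.58 × 0.84 × 1.5 = 0.7308 m³/s
w_3 = (4.0 − 1.6)/2 = 1.2 m; q_3 = 0.71 × 1.42 × 1.2 = 1.210 m³/s
w_4 = (6.2 − 3.0)/2 = 1.6 m; q_4 = 0.83 × 1.62 × 1.6 = 2.151 m³/s
w_5 = (9.0 − 4.0)/2 = 2.5 m; q_5 = 0.88 × 1.81 × 2.5 = 3.982 m³/s
w_6 = (11.2 − 6.2)/2 = 2.5 m; q_6 = 0.86 × 1.55 × 2.5 = 3.333 m³/s
w_7 = (12.7 − 9.0)/2 = 1.85 m; q_7 = 0.50 × 0.72 × 1.85 = 0.6660 m³/s
Stations 1, 8 contribute zero (depth or velocity is 0).
Q = Σ qᵢ = 12.07 m³/s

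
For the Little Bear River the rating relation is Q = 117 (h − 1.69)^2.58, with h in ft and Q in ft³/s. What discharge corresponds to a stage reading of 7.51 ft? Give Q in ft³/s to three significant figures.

Q = 117 × (7.51 − 1.69)^2.58 = 117 × 5.82^2.58 = 11010 ft³/s

11000 ft³/s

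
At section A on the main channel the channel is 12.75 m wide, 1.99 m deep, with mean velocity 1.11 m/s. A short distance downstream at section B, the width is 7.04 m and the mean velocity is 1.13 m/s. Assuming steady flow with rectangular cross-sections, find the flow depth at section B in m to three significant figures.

Q = A₁V₁ = (12.75×1.99) × 1.11 = 28.16 m³/s
d₂ = Q/(b₂ V₂) = 28.16/(7.04×1.13) = 3.540 m

3.54 m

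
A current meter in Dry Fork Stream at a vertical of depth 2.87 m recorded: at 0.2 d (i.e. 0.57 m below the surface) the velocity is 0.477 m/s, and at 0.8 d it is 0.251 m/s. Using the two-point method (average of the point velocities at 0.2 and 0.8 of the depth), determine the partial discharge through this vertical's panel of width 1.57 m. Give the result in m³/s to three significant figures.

v̄ = (0.477 + 0.251) / 2 = 0.3640 m/s
q = v̄ × d × w = 0.3640 × 2.87 × 1.57 = 1.640 m³/s

1.64 m³/s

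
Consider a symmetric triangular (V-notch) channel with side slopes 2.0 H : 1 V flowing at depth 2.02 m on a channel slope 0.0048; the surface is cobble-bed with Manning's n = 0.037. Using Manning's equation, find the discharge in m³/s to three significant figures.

A = z·y² = 2.0×2.02² = 8.161 m²
P = 2y√(1+z²) = 2×2.02×√(1+2.0²) = 9.034 m
R = A/P = 8.161/9.034 = 0.9034 m
Q = (1/n)·A·R^(2/3)·S^(1/2) = (1/0.037) × 8.161 × 0.9034^(2/3) × 0.0048^(1/2) = 14.28 m³/s

14.3 m³/s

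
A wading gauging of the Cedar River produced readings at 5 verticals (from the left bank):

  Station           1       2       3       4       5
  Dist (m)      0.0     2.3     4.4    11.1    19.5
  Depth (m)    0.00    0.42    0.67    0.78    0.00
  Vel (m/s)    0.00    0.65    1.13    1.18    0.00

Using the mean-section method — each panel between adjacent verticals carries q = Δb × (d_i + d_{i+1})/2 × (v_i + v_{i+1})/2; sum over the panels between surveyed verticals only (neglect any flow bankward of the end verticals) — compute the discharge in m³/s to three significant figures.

8.72 m³/s

Panel 1-2: Δb = 2.3 m, d̄ = (0.00+0.42)/2 = 0.21, v̄ = (0.00+0.65)/2 = 0.325 → q = 2.3×0.21×0.325 = 0.1570 m³/s
Panel 2-3: Δb = 2.1 m, d̄ = (0.42+0.67)/2 = 0.545, v̄ = (0.65+1.13)/2 = 0.89 → q = 2.1×0.545×0.89 = 1.019 m³/s
Panel 3-4: Δb = 6.7 m, d̄ = (0.67+0.78)/2 = 0.725, v̄ = (1.13+1.18)/2 = 1.155 → q = 6.7×0.725×1.155 = 5.610 m³/s
Panel 4-5: Δb = 8.4 m, d̄ = (0.78+0.00)/2 = 0.39, v̄ = (1.18+0.00)/2 = 0.59 → q = 8.4×0.39×0.59 = 1.933 m³/s
Q = Σ q = 8.719 m³/s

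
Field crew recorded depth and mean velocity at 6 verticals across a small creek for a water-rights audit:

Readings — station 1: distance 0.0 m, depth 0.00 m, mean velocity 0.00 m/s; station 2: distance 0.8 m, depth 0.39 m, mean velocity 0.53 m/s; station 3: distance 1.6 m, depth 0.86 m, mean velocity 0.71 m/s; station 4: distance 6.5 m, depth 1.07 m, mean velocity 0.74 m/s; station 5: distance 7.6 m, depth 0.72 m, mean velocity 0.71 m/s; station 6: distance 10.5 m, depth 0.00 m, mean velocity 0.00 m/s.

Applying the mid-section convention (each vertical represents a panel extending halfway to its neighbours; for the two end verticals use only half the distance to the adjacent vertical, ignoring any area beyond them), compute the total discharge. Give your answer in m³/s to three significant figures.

5.30 m³/s

w_2 = (1.6 − 0.0)/2 = 0.8 m; q_2 = 0.53 × 0.39 × 0.8 = 0.1654 m³/s
w_3 = (6.5 − 0.8)/2 = 2.85 m; q_3 = 0.71 × 0.86 × 2.85 = 1.740 m³/s
w_4 = (7.6 − 1.6)/2 = 3 m; q_4 = 0.74 × 1.07 × 3 = 2.375 m³/s
w_5 = (10.5 − 6.5)/2 = 2 m; q_5 = 0.71 × 0.72 × 2 = 1.022 m³/s
Stations 1, 6 contribute zero (depth or velocity is 0).
Q = Σ qᵢ = 5.303 m³/s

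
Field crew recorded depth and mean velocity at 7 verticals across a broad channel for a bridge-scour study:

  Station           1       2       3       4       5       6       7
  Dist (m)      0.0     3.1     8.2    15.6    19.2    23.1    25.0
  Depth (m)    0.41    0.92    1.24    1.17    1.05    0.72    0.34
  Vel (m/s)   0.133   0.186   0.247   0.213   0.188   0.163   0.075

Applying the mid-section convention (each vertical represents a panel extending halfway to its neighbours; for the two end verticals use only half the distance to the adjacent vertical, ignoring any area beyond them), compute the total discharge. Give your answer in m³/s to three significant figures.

w_1 = (3.1 − 0.0)/2 = 1.55 m; q_1 = 0.133 × 0.41 × 1.55 = 0.08452 m³/s
w_2 = (8.2 − 0.0)/2 = 4.1 m; q_2 = 0.186 × 0.92 × 4.1 = 0.7016 m³/s
w_3 = (15.6 − 3.1)/2 = 6.25 m; q_3 = 0.247 × 1.24 × 6.25 = 1.914 m³/s
w_4 = (19.2 − 8.2)/2 = 5.5 m; q_4 = 0.213 × 1.17 × 5.5 = 1.371 m³/s
w_5 = (23.1 − 15.6)/2 = 3.75 m; q_5 = 0.188 × 1.05 × 3.75 = 0.7403 m³/s
w_6 = (25.0 − 19.2)/2 = 2.9 m; q_6 = 0.163 × 0.72 × 2.9 = 0.3403 m³/s
w_7 = (25.0 − 23.1)/2 = 0.95 m; q_7 = 0.075 × 0.34 × 0.95 = 0.02423 m³/s
Q = Σ qᵢ = 5.176 m³/s

5.18 m³/s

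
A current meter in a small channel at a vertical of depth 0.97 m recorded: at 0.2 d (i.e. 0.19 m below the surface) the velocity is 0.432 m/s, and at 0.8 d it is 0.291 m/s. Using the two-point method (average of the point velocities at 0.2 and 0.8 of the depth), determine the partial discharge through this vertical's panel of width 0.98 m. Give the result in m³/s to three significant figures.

0.344 m³/s

v̄ = (0.432 + 0.291) / 2 = 0.3615 m/s
q = v̄ × d × w = 0.3615 × 0.97 × 0.98 = 0.3436 m³/s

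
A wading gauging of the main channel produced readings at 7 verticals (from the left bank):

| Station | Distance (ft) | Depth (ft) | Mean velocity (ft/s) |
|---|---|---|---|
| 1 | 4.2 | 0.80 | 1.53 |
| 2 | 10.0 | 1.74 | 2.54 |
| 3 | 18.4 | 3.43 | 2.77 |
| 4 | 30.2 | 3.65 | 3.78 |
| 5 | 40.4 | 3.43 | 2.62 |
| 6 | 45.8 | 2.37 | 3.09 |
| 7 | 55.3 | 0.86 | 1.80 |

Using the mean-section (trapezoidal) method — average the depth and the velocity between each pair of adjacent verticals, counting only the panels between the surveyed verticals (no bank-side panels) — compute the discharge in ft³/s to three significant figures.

407 ft³/s

Panel 1-2: Δb = 5.8 ft, d̄ = (0.80+1.74)/2 = 1.27, v̄ = (1.53+2.54)/2 = 2.035 → q = 5.8×1.27×2.035 = 14.99 ft³/s
Panel 2-3: Δb = 8.4 ft, d̄ = (1.74+3.43)/2 = 2.585, v̄ = (2.54+2.77)/2 = 2.655 → q = 8.4×2.585×2.655 = 57.65 ft³/s
Panel 3-4: Δb = 11.8 ft, d̄ = (3.43+3.65)/2 = 3.54, v̄ = (2.77+3.78)/2 = 3.275 → q = 11.8×3.54×3.275 = 136.8 ft³/s
Panel 4-5: Δb = 10.2 ft, d̄ = (3.65+3.43)/2 = 3.54, v̄ = (3.78+2.62)/2 = 3.2 → q = 10.2×3.54×3.2 = 115.5 ft³/s
Panel 5-6: Δb = 5.4 ft, d̄ = (3.43+2.37)/2 = 2.9, v̄ = (2.62+3.09)/2 = 2.855 → q = 5.4×2.9×2.855 = 44.71 ft³/s
Panel 6-7: Δb = 9.5 ft, d̄ = (2.37+0.86)/2 = 1.615, v̄ = (3.09+1.80)/2 = 2.445 → q = 9.5×1.615×2.445 = 37.51 ft³/s
Q = Σ q = 407.2 ft³/s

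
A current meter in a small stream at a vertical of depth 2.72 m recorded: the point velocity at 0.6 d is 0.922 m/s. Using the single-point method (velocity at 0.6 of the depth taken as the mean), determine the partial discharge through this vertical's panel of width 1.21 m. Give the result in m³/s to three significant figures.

3.03 m³/s

v̄ = v₀.₆ = 0.922 m/s
q = v̄ × d × w = 0.9220 × 2.72 × 1.21 = 3.034 m³/s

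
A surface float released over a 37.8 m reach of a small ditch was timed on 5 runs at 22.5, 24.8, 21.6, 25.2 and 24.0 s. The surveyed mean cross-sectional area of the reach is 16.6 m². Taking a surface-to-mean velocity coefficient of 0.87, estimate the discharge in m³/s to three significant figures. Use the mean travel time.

23.1 m³/s

t̄ = (22.5 + 24.8 + 21.6 + 25.2 + 24.0) / 5 = 23.62 s
v_surface = L / t̄ = 37.8 / 23.62 = 1.600 m/s
v_mean = 0.87 × 1.600 = 1.392 m/s
Q = A × v_mean = 16.6 × 1.392 = 23.11 m³/s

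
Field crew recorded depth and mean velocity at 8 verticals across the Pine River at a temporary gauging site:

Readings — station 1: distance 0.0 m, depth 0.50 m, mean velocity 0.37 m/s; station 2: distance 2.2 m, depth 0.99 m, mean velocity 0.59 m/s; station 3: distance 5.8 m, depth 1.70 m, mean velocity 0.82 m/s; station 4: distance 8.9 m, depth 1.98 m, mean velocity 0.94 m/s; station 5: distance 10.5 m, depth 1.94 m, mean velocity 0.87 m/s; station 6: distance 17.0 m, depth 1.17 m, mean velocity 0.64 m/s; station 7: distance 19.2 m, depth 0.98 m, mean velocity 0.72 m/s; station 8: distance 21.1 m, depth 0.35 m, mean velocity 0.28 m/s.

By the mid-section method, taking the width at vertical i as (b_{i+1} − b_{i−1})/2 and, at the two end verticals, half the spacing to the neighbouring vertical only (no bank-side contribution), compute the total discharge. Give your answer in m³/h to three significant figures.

w_1 = (2.2 − 0.0)/2 = 1.1 m; q_1 = 0.37 × 0.50 × 1.1 = 0.2035 m³/s
w_2 = (5.8 − 0.0)/2 = 2.9 m; q_2 = 0.59 × 0.99 × 2.9 = 1.694 m³/s
w_3 = (8.9 − 2.2)/2 = 3.35 m; q_3 = 0.82 × 1.70 × 3.35 = 4.670 m³/s
w_4 = (10.5 − 5.8)/2 = 2.35 m; q_4 = 0.94 × 1.98 × 2.35 = 4.374 m³/s
w_5 = (17.0 − 8.9)/2 = 4.05 m; q_5 = 0.87 × 1.94 × 4.05 = 6.836 m³/s
w_6 = (19.2 − 10.5)/2 = 4.35 m; q_6 = 0.64 × 1.17 × 4.35 = 3.257 m³/s
w_7 = (21.1 − 17.0)/2 = 2.05 m; q_7 = 0.72 × 0.98 × 2.05 = 1.446 m³/s
w_8 = (21.1 − 19.2)/2 = 0.95 m; q_8 = 0.28 × 0.35 × 0.95 = 0.09310 m³/s
Q = Σ qᵢ = 22.57 m³/s
= 22.57 × 3600 = 81260 m³/h

81300 m³/h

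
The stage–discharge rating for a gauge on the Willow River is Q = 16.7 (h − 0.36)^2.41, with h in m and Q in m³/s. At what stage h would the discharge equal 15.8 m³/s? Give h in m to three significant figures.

h − h₀ = (Q/C)^(1/b) = (15.8/16.7)^(1/2.41) = 0.9773 m
h = 0.36 + 0.9773 = 1.337 m

1.34 m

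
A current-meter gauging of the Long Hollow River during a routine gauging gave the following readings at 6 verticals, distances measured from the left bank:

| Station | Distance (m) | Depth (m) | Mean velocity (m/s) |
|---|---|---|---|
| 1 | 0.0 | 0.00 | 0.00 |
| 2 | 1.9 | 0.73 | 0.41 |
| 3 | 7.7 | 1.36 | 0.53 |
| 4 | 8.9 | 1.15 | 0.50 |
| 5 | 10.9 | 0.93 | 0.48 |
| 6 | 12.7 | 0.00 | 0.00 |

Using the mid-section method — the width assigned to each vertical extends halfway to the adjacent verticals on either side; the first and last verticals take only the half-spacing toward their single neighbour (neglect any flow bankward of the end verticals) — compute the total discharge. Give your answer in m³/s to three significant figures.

5.44 m³/s

w_2 = (7.7 − 0.0)/2 = 3.85 m; q_2 = 0.41 × 0.73 × 3.85 = 1.152 m³/s
w_3 = (8.9 − 1.9)/2 = 3.5 m; q_3 = 0.53 × 1.36 × 3.5 = 2.523 m³/s
w_4 = (10.9 − 7.7)/2 = 1.6 m; q_4 = 0.50 × 1.15 × 1.6 = 0.9200 m³/s
w_5 = (12.7 − 8.9)/2 = 1.9 m; q_5 = 0.48 × 0.93 × 1.9 = 0.8482 m³/s
Stations 1, 6 contribute zero (depth or velocity is 0).
Q = Σ qᵢ = 5.443 m³/s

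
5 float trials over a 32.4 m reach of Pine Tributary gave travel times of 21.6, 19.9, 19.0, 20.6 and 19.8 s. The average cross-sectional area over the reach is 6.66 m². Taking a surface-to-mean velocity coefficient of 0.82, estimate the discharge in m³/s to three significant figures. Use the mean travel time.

8.77 m³/s

t̄ = (21.6 + 19.9 + 19.0 + 20.6 + 19.8) / 5 = 20.18 s
v_surface = L / t̄ = 32.4 / 20.18 = 1.606 m/s
v_mean = 0.82 × 1.606 = 1.317 m/s
Q = A × v_mean = 6.66 × 1.317 = 8.768 m³/s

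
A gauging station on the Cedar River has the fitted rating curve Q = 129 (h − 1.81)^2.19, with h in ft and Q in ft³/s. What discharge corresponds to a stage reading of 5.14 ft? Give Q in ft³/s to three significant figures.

1800 ft³/s

Q = 129 × (5.14 − 1.81)^2.19 = 129 × 3.33^2.19 = 1798 ft³/s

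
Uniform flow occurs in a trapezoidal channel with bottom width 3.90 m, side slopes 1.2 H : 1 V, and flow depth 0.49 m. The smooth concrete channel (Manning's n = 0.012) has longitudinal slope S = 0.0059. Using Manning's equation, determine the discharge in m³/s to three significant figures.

7.70 m³/s

A = (b + z·y)·y = (3.90 + 1.2×0.49)×0.49 = 2.199 m²
P = b + 2y√(1+z²) = 3.90 + 2×0.49×√(1+1.2²) = 5.431 m
R = A/P = 2.199/5.431 = 0.4049 m
Q = (1/n)·A·R^(2/3)·S^(1/2) = (1/0.012) × 2.199 × 0.4049^(2/3) × 0.0059^(1/2) = 7.705 m³/s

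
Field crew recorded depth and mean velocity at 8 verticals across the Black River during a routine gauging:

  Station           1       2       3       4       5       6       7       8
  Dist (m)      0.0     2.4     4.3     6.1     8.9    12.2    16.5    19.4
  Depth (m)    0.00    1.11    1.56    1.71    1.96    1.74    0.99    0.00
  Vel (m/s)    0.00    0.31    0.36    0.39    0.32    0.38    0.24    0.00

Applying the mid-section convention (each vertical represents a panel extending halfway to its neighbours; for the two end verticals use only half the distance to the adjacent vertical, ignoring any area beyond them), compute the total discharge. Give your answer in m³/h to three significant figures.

30900 m³/h

w_2 = (4.3 − 0.0)/2 = 2.15 m; q_2 = 0.31 × 1.11 × 2.15 = 0.7398 m³/s
w_3 = (6.1 − 2.4)/2 = 1.85 m; q_3 = 0.36 × 1.56 × 1.85 = 1.039 m³/s
w_4 = (8.9 − 4.3)/2 = 2.3 m; q_4 = 0.39 × 1.71 × 2.3 = 1.534 m³/s
w_5 = (12.2 − 6.1)/2 = 3.05 m; q_5 = 0.32 × 1.96 × 3.05 = 1.913 m³/s
w_6 = (16.5 − 8.9)/2 = 3.8 m; q_6 = 0.38 × 1.74 × 3.8 = 2.513 m³/s
w_7 = (19.4 − 12.2)/2 = 3.6 m; q_7 = 0.24 × 0.99 × 3.6 = 0.8554 m³/s
Stations 1, 8 contribute zero (depth or velocity is 0).
Q = Σ qᵢ = 8.594 m³/s
= 8.594 × 3600 = 30940 m³/h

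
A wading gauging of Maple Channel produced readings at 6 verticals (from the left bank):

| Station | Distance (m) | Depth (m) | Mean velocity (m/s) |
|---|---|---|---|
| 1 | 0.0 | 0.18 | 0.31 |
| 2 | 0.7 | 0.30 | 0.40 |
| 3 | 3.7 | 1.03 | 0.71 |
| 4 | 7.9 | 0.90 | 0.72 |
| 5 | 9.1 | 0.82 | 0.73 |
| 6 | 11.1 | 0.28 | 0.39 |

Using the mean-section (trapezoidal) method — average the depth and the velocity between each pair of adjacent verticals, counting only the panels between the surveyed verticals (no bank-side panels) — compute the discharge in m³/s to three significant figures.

Panel 1-2: Δb = 0.7 m, d̄ = (0.18+0.30)/2 = 0.24, v̄ = (0.31+0.40)/2 = 0.355 → q = 0.7×0.24×0.355 = 0.05964 m³/s
Panel 2-3: Δb = 3 m, d̄ = (0.30+1.03)/2 = 0.665, v̄ = (0.40+0.71)/2 = 0.555 → q = 3×0.665×0.555 = 1.107 m³/s
Panel 3-4: Δb = 4.2 m, d̄ = (1.03+0.90)/2 = 0.965, v̄ = (0.71+0.72)/2 = 0.715 → q = 4.2×0.965×0.715 = 2.898 m³/s
Panel 4-5: Δb = 1.2 m, d̄ = (0.90+0.82)/2 = 0.86, v̄ = (0.72+0.73)/2 = 0.725 → q = 1.2×0.86×0.725 = 0.7482 m³/s
Panel 5-6: Δb = 2 m, d̄ = (0.82+0.28)/2 = 0.55, v̄ = (0.73+0.39)/2 = 0.56 → q = 2×0.55×0.56 = 0.6160 m³/s
Q = Σ q = 5.429 m³/s

5.43 m³/s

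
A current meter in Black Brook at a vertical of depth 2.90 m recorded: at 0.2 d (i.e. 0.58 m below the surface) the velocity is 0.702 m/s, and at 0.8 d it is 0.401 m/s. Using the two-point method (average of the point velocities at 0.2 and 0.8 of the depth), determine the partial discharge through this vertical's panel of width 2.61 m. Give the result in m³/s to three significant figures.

4.17 m³/s

v̄ = (0.702 + 0.401) / 2 = 0.5515 m/s
q = v̄ × d × w = 0.5515 × 2.90 × 2.61 = 4.174 m³/s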